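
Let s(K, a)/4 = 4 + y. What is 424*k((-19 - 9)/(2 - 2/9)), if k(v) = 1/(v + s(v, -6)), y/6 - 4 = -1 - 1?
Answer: 1696/193 ≈ 8.7876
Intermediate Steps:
y = 12 (y = 24 + 6*(-1 - 1) = 24 + 6*(-2) = 24 - 12 = 12)
s(K, a) = 64 (s(K, a) = 4*(4 + 12) = 4*16 = 64)
k(v) = 1/(64 + v) (k(v) = 1/(v + 64) = 1/(64 + v))
424*k((-19 - 9)/(2 - 2/9)) = 424/(64 + (-19 - 9)/(2 - 2/9)) = 424/(64 - 28/(2 - 2*⅑)) = 424/(64 - 28/(2 - 2/9)) = 424/(64 - 28/16/9) = 424/(64 - 28*9/16) = 424/(64 - 63/4) = 424/(193/4) = 424*(4/193) = 1696/193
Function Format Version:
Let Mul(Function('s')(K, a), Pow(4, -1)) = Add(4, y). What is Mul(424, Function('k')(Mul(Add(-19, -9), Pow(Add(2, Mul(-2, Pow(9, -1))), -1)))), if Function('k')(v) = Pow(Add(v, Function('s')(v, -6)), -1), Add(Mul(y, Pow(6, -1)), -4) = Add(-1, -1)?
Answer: Rational(1696, 193) ≈ 8.7876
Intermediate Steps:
y = 12 (y = Add(24, Mul(6, Add(-1, -1))) = Add(24, Mul(6, -2)) = Add(24, -12) = 12)
Function('s')(K, a) = 64 (Function('s')(K, a) = Mul(4, Add(4, 12)) = Mul(4, 16) = 64)
Function('k')(v) = Pow(Add(64, v), -1) (Function('k')(v) = Pow(Add(v, 64), -1) = Pow(Add(64, v), -1))
Mul(424, Function('k')(Mul(Add(-19, -9), Pow(Add(2, Mul(-2, Pow(9, -1))), -1)))) = Mul(424, Pow(Add(64, Mul(Add(-19, -9), Pow(Add(2, Mul(-2, Pow(9, -1))), -1))), -1)) = Mul(424, Pow(Add(64, Mul(-28, Pow(Add(2, Mul(-2, Rational(1, 9))), -1))), -1)) = Mul(424, Pow(Add(64, Mul(-28, Pow(Add(2, Rational(-2, 9)), -1))), -1)) = Mul(424, Pow(Add(64, Mul(-28, Pow(Rational(16, 9), -1))), -1)) = Mul(424, Pow(Add(64, Mul(-28, Rational(9, 16))), -1)) = Mul(424, Pow(Add(64, Rational(-63, 4)), -1)) = Mul(424, Pow(Rational(193, 4), -1)) = Mul(424, Rational(4, 193)) = Rational(1696, 193)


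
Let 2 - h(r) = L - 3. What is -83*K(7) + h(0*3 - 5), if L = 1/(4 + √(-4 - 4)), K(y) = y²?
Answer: -24373/6 + I*√2/12 ≈ -4062.2 + 0.11785*I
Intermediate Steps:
L = 1/(4 + 2*I*√2) (L = 1/(4 + √(-8)) = 1/(4 + 2*I*√2) ≈ 0.16667 - 0.11785*I)
h(r) = 29/6 + I*√2/12 (h(r) = 2 - ((⅙ - I*√2/12) - 3) = 2 - (-17/6 - I*√2/12) = 2 + (17/6 + I*√2/12) = 29/6 + I*√2/12)
-83*K(7) + h(0*3 - 5) = -83*7² + (29/6 + I*√2/12) = -83*49 + (29/6 + I*√2/12) = -4067 + (29/6 + I*√2/12) = -24373/6 + I*√2/12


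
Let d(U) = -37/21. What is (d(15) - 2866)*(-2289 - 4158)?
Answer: 18488461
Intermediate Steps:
d(U) = -37/21 (d(U) = -37*1/21 = -37/21)
(d(15) - 2866)*(-2289 - 4158) = (-37/21 - 2866)*(-2289 - 4158) = -60223/21*(-6447) = 18488461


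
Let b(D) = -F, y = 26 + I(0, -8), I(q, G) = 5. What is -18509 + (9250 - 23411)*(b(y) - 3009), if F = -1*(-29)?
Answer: 43002609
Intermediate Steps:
F = 29
y = 31 (y = 26 + 5 = 31)
b(D) = -29 (b(D) = -1*29 = -29)
-18509 + (9250 - 23411)*(b(y) - 3009) = -18509 + (9250 - 23411)*(-29 - 3009) = -18509 - 14161*(-3038) = -18509 + 43021118 = 43002609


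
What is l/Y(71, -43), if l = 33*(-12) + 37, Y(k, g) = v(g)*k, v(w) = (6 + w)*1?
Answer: 359/2627 ≈ 0.13666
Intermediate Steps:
v(w) = 6 + w
Y(k, g) = k*(6 + g) (Y(k, g) = (6 + g)*k = k*(6 + g))
l = -359 (l = -396 + 37 = -359)
l/Y(71, -43) = -359*1/(71*(6 - 43)) = -359/(71*(-37)) = -359/(-2627) = -359*(-1/2627) = 359/2627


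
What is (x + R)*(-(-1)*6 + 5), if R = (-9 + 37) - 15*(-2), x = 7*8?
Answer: 1254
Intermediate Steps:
x = 56
R = 58 (R = 28 + 30 = 58)
(x + R)*(-(-1)*6 + 5) = (56 + 58)*(-(-1)*6 + 5) = 114*(-1*(-6) + 5) = 114*(6 + 5) = 114*11 = 1254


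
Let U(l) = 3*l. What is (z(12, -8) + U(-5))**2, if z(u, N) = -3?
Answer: 324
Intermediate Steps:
(z(12, -8) + U(-5))**2 = (-3 + 3*(-5))**2 = (-3 - 15)**2 = (-18)**2 = 324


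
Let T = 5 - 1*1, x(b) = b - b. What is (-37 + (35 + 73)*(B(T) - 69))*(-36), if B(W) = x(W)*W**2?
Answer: 269604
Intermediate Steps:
x(b) = 0
T = 4 (T = 5 - 1 = 4)
B(W) = 0 (B(W) = 0*W**2 = 0)
(-37 + (35 + 73)*(B(T) - 69))*(-36) = (-37 + (35 + 73)*(0 - 69))*(-36) = (-37 + 108*(-69))*(-36) = (-37 - 7452)*(-36) = -7489*(-36) = 269604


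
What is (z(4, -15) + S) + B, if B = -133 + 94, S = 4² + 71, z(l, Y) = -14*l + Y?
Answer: -23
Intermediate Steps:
z(l, Y) = Y - 14*l
S = 87 (S = 16 + 71 = 87)
B = -39
(z(4, -15) + S) + B = ((-15 - 14*4) + 87) - 39 = ((-15 - 56) + 87) - 39 = (-71 + 87) - 39 = 16 - 39 = -23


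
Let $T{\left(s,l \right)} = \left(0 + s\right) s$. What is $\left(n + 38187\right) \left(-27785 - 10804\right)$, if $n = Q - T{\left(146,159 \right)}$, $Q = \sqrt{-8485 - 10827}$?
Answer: $-651035019 - 154356 i \sqrt{1207} \approx -6.5103 \cdot 10^{8} - 5.3626 \cdot 10^{6} i$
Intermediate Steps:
$T{\left(s,l \right)} = s^{2}$ ($T{\left(s,l \right)} = s s = s^{2}$)
$Q = 4 i \sqrt{1207}$ ($Q = \sqrt{-19312} = 4 i \sqrt{1207} \approx 138.97 i$)
$n = -21316 + 4 i \sqrt{1207}$ ($n = 4 i \sqrt{1207} - 146^{2} = 4 i \sqrt{1207} - 21316 = -21316 + 4 i \sqrt{1207} \approx -21316.0 + 138.97 i$)
$\left(n + 38187\right) \left(-27785 - 10804\right) = \left(\left(-21316 + 4 i \sqrt{1207}\right) + 38187\right) \left(-27785 - 10804\right) = \left(16871 + 4 i \sqrt{1207}\right) \left(-38589\right) = -651035019 - 154356 i \sqrt{1207}$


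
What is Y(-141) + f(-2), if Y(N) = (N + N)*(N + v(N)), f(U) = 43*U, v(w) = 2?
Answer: 39112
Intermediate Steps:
Y(N) = 2*N*(2 + N) (Y(N) = (N + N)*(N + 2) = (2*N)*(2 + N) = 2*N*(2 + N))
Y(-141) + f(-2) = 2*(-141)*(2 - 141) + 43*(-2) = 2*(-141)*(-139) - 86 = 39198 - 86 = 39112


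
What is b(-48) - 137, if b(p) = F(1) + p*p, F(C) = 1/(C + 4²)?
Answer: 36840/17 ≈ 2167.1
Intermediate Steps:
F(C) = 1/(16 + C) (F(C) = 1/(C + 16) = 1/(16 + C))
b(p) = 1/17 + p² (b(p) = 1/(16 + 1) + p*p = 1/17 + p²)
b(-48) - 137 = (1/17 + (-48)²) - 137 = (1/17 + 2304) - 137 = 39169/17 - 137 = 36840/17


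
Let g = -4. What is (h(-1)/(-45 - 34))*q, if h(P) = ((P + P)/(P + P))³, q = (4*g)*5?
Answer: 80/79 ≈ 1.0127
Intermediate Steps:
q = -80 (q = (4*(-4))*5 = -16*5 = -80)
h(P) = 1 (h(P) = ((2*P)/((2*P)))³ = ((2*P)*(1/(2*P)))³ = 1³ = 1)
(h(-1)/(-45 - 34))*q = (1/(-45 - 34))*(-80) = (1/(-79))*(-80) = (1*(-1/79))*(-80) = -1/79*(-80) = 80/79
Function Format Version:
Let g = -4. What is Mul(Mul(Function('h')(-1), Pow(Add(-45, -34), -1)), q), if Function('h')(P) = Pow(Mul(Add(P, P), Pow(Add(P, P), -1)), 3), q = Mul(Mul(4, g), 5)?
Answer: Rational(80, 79) ≈ 1.0127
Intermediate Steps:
q = -80 (q = Mul(Mul(4, -4), 5) = Mul(-16, 5) = -80)
Function('h')(P) = 1 (Function('h')(P) = Pow(Mul(Mul(2, P), Pow(Mul(2, P), -1)), 3) = Pow(Mul(Mul(2, P), Mul(Rational(1, 2), Pow(P, -1))), 3) = Pow(1, 3) = 1)
Mul(Mul(Function('h')(-1), Pow(Add(-45, -34), -1)), q) = Mul(Mul(1, Pow(Add(-45, -34), -1)), -80) = Mul(Mul(1, Pow(-79, -1)), -80) = Mul(Mul(1, Rational(-1, 79)), -80) = Mul(Rational(-1, 79), -80) = Rational(80, 79)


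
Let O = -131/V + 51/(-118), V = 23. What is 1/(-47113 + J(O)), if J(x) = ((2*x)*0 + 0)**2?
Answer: -1/47113 ≈ -2.1226e-5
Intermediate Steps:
O = -16631/2714 (O = -131/23 + 51/(-118) = -131*1/23 + 51*(-1/118) = -131/23 - 51/118 = -16631/2714 ≈ -6.1279)
J(x) = 0 (J(x) = (0 + 0)**2 = 0**2 = 0)
1/(-47113 + J(O)) = 1/(-47113 + 0) = 1/(-47113) = -1/47113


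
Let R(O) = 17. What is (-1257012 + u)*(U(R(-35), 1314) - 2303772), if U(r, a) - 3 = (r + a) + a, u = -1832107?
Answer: 7108445869756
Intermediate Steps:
U(r, a) = 3 + r + 2*a (U(r, a) = 3 + ((r + a) + a) = 3 + ((a + r) + a) = 3 + (r + 2*a) = 3 + r + 2*a)
(-1257012 + u)*(U(R(-35), 1314) - 2303772) = (-1257012 - 1832107)*((3 + 17 + 2*1314) - 2303772) = -3089119*((3 + 17 + 2628) - 2303772) = -3089119*(2648 - 2303772) = -3089119*(-2301124) = 7108445869756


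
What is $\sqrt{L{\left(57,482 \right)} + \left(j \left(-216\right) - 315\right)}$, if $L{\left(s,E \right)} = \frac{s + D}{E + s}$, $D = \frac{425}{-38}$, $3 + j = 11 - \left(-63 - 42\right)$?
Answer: $\frac{i \sqrt{211664643410}}{2926} \approx 157.24 i$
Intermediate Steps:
$j = 113$ ($j = -3 + \left(11 - \left(-63 - 42\right)\right) = -3 + \left(11 - -105\right) = -3 + \left(11 + 105\right) = -3 + 116 = 113$)
$D = - \frac{425}{38}$ ($D = 425 \left(- \frac{1}{38}\right) = - \frac{425}{38} \approx -11.184$)
$L{\left(s,E \right)} = \frac{- \frac{425}{38} + s}{E + s}$ ($L{\left(s,E \right)} = \frac{s - \frac{425}{38}}{E + s} = \frac{- \frac{425}{38} + s}{E + s}$)
$\sqrt{L{\left(57,482 \right)} + \left(j \left(-216\right) - 315\right)} = \sqrt{\frac{- \frac{425}{38} + 57}{482 + 57} + \left(113 \left(-216\right) - 315\right)} = \sqrt{\frac{1}{539} \cdot \frac{1741}{38} - 24723} = \sqrt{\frac{1741}{20482} - 24723} = \sqrt{- \frac{506374745}{20482}} = \frac{i \sqrt{211664643410}}{2926}$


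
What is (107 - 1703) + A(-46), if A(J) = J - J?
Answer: -1596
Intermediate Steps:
A(J) = 0
(107 - 1703) + A(-46) = (107 - 1703) + 0 = -1596 + 0 = -1596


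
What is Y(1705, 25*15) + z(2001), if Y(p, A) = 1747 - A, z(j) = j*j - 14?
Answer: 4005359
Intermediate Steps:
z(j) = -14 + j² (z(j) = j² - 14 = -14 + j²)
Y(1705, 25*15) + z(2001) = (1747 - 25*15) + (-14 + 2001²) = (1747 - 1*375) + (-14 + 4004001) = (1747 - 375) + 4003987 = 1372 + 4003987 = 4005359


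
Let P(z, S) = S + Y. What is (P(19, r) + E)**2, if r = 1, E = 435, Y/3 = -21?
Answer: 139129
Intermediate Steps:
Y = -63 (Y = 3*(-21) = -63)
P(z, S) = -63 + S (P(z, S) = S - 63 = -63 + S)
(P(19, r) + E)**2 = ((-63 + 1) + 435)**2 = (-62 + 435)**2 = 373**2 = 139129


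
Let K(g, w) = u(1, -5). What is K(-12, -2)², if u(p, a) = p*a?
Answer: 25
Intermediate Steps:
u(p, a) = a*p
K(g, w) = -5 (K(g, w) = -5*1 = -5)
K(-12, -2)² = (-5)² = 25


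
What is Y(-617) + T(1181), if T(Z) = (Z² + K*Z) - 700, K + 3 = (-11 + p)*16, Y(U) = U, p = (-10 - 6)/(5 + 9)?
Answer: 8123147/7 ≈ 1.1605e+6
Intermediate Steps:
p = -8/7 (p = -16/14 = -16*1/14 = -8/7 ≈ -1.1429)
K = -1381/7 (K = -3 + (-11 - 8/7)*16 = -3 - 85/7*16 = -3 - 1360/7 = -1381/7 ≈ -197.29)
T(Z) = -700 + Z² - 1381*Z/7 (T(Z) = (Z² - 1381*Z/7) - 700 = -700 + Z² - 1381*Z/7)
Y(-617) + T(1181) = -617 + (-700 + 1181² - 1381/7*1181) = -617 + (-700 + 1394761 - 1630961/7) = -617 + 8127466/7 = 8123147/7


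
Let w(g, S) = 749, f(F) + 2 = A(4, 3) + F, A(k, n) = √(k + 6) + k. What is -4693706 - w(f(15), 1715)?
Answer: -4694455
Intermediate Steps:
A(k, n) = k + √(6 + k) (A(k, n) = √(6 + k) + k = k + √(6 + k))
f(F) = 2 + F + √10 (f(F) = -2 + ((4 + √(6 + 4)) + F) = -2 + ((4 + √10) + F) = -2 + (4 + F + √10) = 2 + F + √10)
-4693706 - w(f(15), 1715) = -4693706 - 1*749 = -4693706 - 749 = -4694455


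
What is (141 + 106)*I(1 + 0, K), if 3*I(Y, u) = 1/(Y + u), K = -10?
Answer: -247/27 ≈ -9.1481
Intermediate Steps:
I(Y, u) = 1/(3*(Y + u))
(141 + 106)*I(1 + 0, K) = (141 + 106)*(1/(3*((1 + 0) - 10))) = 247*(1/(3*(1 - 10))) = 247*((1/3)/(-9)) = 247*((1/3)*(-1/9)) = 247*(-1/27) = -247/27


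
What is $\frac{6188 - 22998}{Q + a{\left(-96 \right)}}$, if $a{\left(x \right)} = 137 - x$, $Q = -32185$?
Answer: $\frac{8405}{15976} \approx 0.5261$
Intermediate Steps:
$\frac{6188 - 22998}{Q + a{\left(-96 \right)}} = \frac{6188 - 22998}{-32185 + \left(137 - -96\right)} = - \frac{16810}{-32185 + \left(137 + 96\right)} = - \frac{16810}{-32185 + 233} = - \frac{16810}{-31952} = \left(-16810\right) \left(- \frac{1}{31952}\right) = \frac{8405}{15976}$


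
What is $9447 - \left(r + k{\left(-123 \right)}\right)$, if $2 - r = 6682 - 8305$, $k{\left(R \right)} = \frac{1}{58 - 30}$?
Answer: $\frac{219015}{28} \approx 7822.0$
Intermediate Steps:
$k{\left(R \right)} = \frac{1}{28}$
$r = 1625$ ($r = 2 - \left(6682 - 8305\right) = 2 - -1623 = 2 + 1623 = 1625$)
$9447 - \left(r + k{\left(-123 \right)}\right) = 9447 - \left(1625 + \frac{1}{28}\right) = 9447 - \frac{45501}{28} = \frac{219015}{28}$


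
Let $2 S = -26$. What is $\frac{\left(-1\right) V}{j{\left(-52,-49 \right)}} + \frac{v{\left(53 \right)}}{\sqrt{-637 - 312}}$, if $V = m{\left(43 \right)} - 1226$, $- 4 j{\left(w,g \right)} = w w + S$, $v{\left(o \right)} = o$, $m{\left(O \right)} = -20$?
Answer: $- \frac{4984}{2691} - \frac{53 i \sqrt{949}}{949} \approx -1.8521 - 1.7205 i$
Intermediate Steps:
$S = -13$ ($S = \frac{1}{2} \left(-26\right) = -13$)
$j{\left(w,g \right)} = \frac{13}{4} - \frac{w^{2}}{4}$ ($j{\left(w,g \right)} = - \frac{w w - 13}{4} = - \frac{w^{2} - 13}{4} = - \frac{-13 + w^{2}}{4} = \frac{13}{4} - \frac{w^{2}}{4}$)
$V = -1246$ ($V = -20 - 1226 = -1246$)
$\frac{\left(-1\right) V}{j{\left(-52,-49 \right)}} + \frac{v{\left(53 \right)}}{\sqrt{-637 - 312}} = \frac{\left(-1\right) \left(-1246\right)}{\frac{13}{4} - \frac{\left(-52\right)^{2}}{4}} + \frac{53}{\sqrt{-637 - 312}} = \frac{1246}{\frac{13}{4} - 676} + \frac{53}{\sqrt{-949}} = \frac{1246}{\frac{13}{4} - 676} + \frac{53}{i \sqrt{949}} = \frac{1246}{- \frac{2691}{4}} + 53 \left(- \frac{i \sqrt{949}}{949}\right) = 1246 \left(- \frac{4}{2691}\right) - \frac{53 i \sqrt{949}}{949} = - \frac{4984}{2691} - \frac{53 i \sqrt{949}}{949}$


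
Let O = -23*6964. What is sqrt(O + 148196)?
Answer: 2*I*sqrt(2994) ≈ 109.43*I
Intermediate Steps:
O = -160172
sqrt(O + 148196) = sqrt(-160172 + 148196) = sqrt(-11976) = 2*I*sqrt(2994)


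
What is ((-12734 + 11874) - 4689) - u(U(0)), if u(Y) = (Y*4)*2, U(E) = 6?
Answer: -5597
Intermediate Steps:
u(Y) = 8*Y (u(Y) = (4*Y)*2 = 8*Y)
((-12734 + 11874) - 4689) - u(U(0)) = ((-12734 + 11874) - 4689) - 8*6 = (-860 - 4689) - 1*48 = -5549 - 48 = -5597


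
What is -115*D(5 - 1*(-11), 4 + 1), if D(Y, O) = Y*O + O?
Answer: -9775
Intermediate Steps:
D(Y, O) = O + O*Y (D(Y, O) = O*Y + O = O + O*Y)
-115*D(5 - 1*(-11), 4 + 1) = -115*(4 + 1)*(1 + (5 - 1*(-11))) = -575*(1 + (5 + 11)) = -575*(1 + 16) = -575*17 = -115*85 = -9775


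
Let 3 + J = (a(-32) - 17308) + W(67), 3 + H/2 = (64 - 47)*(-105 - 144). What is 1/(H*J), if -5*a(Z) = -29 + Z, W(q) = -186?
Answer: 5/740656128 ≈ 6.7508e-9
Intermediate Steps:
H = -8472 (H = -6 + 2*((64 - 47)*(-105 - 144)) = -6 + 2*(17*(-249)) = -6 + 2*(-4233) = -6 - 8466 = -8472)
a(Z) = 29/5 - Z/5 (a(Z) = -(-29 + Z)/5 = 29/5 - Z/5)
J = -87424/5 (J = -3 + (((29/5 - ⅕*(-32)) - 17308) - 186) = -3 + (((29/5 + 32/5) - 17308) - 186) = -3 + ((61/5 - 17308) - 186) = -3 + (-86479/5 - 186) = -3 - 87409/5 = -87424/5 ≈ -17485.)
1/(H*J) = 1/((-8472)*(-87424/5)) = -1/8472*(-5/87424) = 5/740656128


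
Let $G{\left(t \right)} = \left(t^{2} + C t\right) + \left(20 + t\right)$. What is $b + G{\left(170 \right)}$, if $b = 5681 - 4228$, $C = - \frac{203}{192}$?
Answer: $\frac{2914873}{96} \approx 30363.0$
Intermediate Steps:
$C = - \frac{203}{192}$ ($C = \left(-203\right) \frac{1}{192} = - \frac{203}{192} \approx -1.0573$)
$b = 1453$
$G{\left(t \right)} = 20 + t^{2} - \frac{11 t}{192}$ ($G{\left(t \right)} = \left(t^{2} - \frac{203 t}{192}\right) + \left(20 + t\right) = 20 + t^{2} - \frac{11 t}{192}$)
$b + G{\left(170 \right)} = 1453 + \left(20 + 170^{2} - \frac{935}{96}\right) = 1453 + \left(20 + 28900 - \frac{935}{96}\right) = 1453 + \frac{2775385}{96} = \frac{2914873}{96}$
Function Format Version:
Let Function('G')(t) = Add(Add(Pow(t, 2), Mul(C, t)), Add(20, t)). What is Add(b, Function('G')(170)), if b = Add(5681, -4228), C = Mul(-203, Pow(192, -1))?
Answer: Rational(2914873, 96) ≈ 30363.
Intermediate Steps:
C = Rational(-203, 192) (C = Mul(-203, Rational(1, 192)) = Rational(-203, 192) ≈ -1.0573)
b = 1453
Function('G')(t) = Add(20, Pow(t, 2), Mul(Rational(-11, 192), t)) (Function('G')(t) = Add(Add(Pow(t, 2), Mul(Rational(-203, 192), t)), Add(20, t)) = Add(20, Pow(t, 2), Mul(Rational(-11, 192), t)))
Add(b, Function('G')(170)) = Add(1453, Add(20, Pow(170, 2), Mul(Rational(-11, 192), 170))) = Add(1453, Add(20, 28900, Rational(-935, 96))) = Add(1453, Rational(2775385, 96)) = Rational(2914873, 96)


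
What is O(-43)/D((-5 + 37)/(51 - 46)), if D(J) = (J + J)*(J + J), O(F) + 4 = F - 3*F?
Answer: 1025/2048 ≈ 0.50049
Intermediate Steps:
O(F) = -4 - 2*F (O(F) = -4 + (F - 3*F) = -4 - 2*F)
D(J) = 4*J² (D(J) = (2*J)*(2*J) = 4*J²)
O(-43)/D((-5 + 37)/(51 - 46)) = (-4 - 2*(-43))/((4*((-5 + 37)/(51 - 46))²)) = (-4 + 86)/((4*(32/5)²)) = 82/((4*(32*(⅕))²)) = 82/((4*(32/5)²)) = 82/((4*(1024/25))) = 82/(4096/25) = 82*(25/4096) = 1025/2048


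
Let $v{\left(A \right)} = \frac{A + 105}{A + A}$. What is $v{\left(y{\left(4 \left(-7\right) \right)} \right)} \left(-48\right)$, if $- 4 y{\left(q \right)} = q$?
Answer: $-384$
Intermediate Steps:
$y{\left(q \right)} = - \frac{q}{4}$
$v{\left(A \right)} = \frac{105 + A}{2 A}$
$v{\left(y{\left(4 \left(-7\right) \right)} \right)} \left(-48\right) = \frac{105 - \frac{4 \left(-7\right)}{4}}{2 \left(- \frac{4 \left(-7\right)}{4}\right)} \left(-48\right) = \frac{105 - -7}{2 \left(\left(- \frac{1}{4}\right) \left(-28\right)\right)} \left(-48\right) = \frac{105 + 7}{2 \cdot 7} \left(-48\right) = \frac{1}{2} \cdot \frac{1}{7} \cdot 112 \left(-48\right) = 8 \left(-48\right) = -384$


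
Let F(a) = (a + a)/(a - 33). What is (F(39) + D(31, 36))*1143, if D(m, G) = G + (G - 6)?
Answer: 90297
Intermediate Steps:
F(a) = 2*a/(-33 + a) (F(a) = (2*a)/(-33 + a) = 2*a/(-33 + a))
D(m, G) = -6 + 2*G (D(m, G) = G + (-6 + G) = -6 + 2*G)
(F(39) + D(31, 36))*1143 = (2*39/(-33 + 39) + (-6 + 2*36))*1143 = (2*39/6 + (-6 + 72))*1143 = (2*39*(⅙) + 66)*1143 = (13 + 66)*1143 = 79*1143 = 90297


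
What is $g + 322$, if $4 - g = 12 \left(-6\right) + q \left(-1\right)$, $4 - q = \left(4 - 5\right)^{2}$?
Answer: $401$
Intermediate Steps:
$q = 3$ ($q = 4 - \left(4 - 5\right)^{2} = 4 - \left(-1\right)^{2} = 4 - 1 = 3$)
$g = 79$ ($g = 4 - \left(12 \left(-6\right) + 3 \left(-1\right)\right) = 4 - \left(-72 - 3\right) = 4 - -75 = 4 + 75 = 79$)
$g + 322 = 79 + 322 = 401$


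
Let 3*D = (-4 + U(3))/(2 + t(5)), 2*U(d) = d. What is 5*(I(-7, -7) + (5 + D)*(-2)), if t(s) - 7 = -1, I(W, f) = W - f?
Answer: -1175/24 ≈ -48.958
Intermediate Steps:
t(s) = 6 (t(s) = 7 - 1 = 6)
U(d) = d/2
D = -5/48 (D = ((-4 + (½)*3)/(2 + 6))/3 = ((-4 + 3/2)/8)/3 = (-5/2*⅛)/3 = (⅓)*(-5/16) = -5/48 ≈ -0.10417)
5*(I(-7, -7) + (5 + D)*(-2)) = 5*((-7 - 1*(-7)) + (5 - 5/48)*(-2)) = 5*((-7 + 7) + (235/48)*(-2)) = 5*(0 - 235/24) = 5*(-235/24) = -1175/24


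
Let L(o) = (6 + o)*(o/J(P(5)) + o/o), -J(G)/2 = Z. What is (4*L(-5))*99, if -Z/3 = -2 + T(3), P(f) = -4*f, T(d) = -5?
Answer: 3102/7 ≈ 443.14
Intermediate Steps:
Z = 21 (Z = -3*(-2 - 5) = -3*(-7) = 21)
J(G) = -42 (J(G) = -2*21 = -42)
L(o) = (1 - o/42)*(6 + o) (L(o) = (6 + o)*(o/(-42) + o/o) = (6 + o)*(o*(-1/42) + 1) = (6 + o)*(-o/42 + 1) = (6 + o)*(1 - o/42) = (1 - o/42)*(6 + o))
(4*L(-5))*99 = (4*(6 - 1/42*(-5)² + (6/7)*(-5)))*99 = (4*(6 - 1/42*25 - 30/7))*99 = (4*(6 - 25/42 - 30/7))*99 = (4*(47/42))*99 = (94/21)*99 = 3102/7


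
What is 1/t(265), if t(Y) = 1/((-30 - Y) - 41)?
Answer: -336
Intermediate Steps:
t(Y) = 1/(-71 - Y)
1/t(265) = 1/(-1/(71 + 265)) = 1/(-1/336) = -336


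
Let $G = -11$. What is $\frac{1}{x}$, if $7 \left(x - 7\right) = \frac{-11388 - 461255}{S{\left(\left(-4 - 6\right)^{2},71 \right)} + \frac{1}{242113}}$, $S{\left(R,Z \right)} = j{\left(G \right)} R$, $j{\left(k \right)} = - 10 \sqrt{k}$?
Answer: $\frac{22116837229240589773}{1464309344438653245210} + \frac{1939400433469412690 i \sqrt{11}}{146430934443865324521} \approx 0.015104 + 0.043927 i$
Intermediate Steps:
$S{\left(R,Z \right)} = - 10 i R \sqrt{11}$ ($S{\left(R,Z \right)} = - 10 \sqrt{-11} R = - 10 i \sqrt{11} R = - 10 i R \sqrt{11}$)
$x = 7 - \frac{472643}{7 \left(\frac{1}{242113} - 1000 i \sqrt{11}\right)}$ ($x = 7 + \frac{\left(-11388 - 461255\right) \frac{1}{- 10 i \left(-4 - 6\right)^{2} \sqrt{11} + \frac{1}{242113}}}{7} = 7 + \frac{\left(-472643\right) \frac{1}{- 10 i \left(-10\right)^{2} \sqrt{11} + \frac{1}{242113}}}{7} = 7 + \frac{\left(-472643\right) \frac{1}{\left(-10\right) i 100 \sqrt{11} + \frac{1}{242113}}}{7} = 7 + \frac{\left(-472643\right) \frac{1}{- 1000 i \sqrt{11} + \frac{1}{242113}}}{7} = 7 + \frac{\left(-472643\right) \frac{1}{\frac{1}{242113} - 1000 i \sqrt{11}}}{7} = 7 - \frac{472643}{7 \left(\frac{1}{242113} - 1000 i \sqrt{11}\right)} \approx 7.0 - 20.358 i$)
$\frac{1}{x} = \frac{1}{\frac{10}{7} \frac{1}{i + 242113000 \sqrt{11}} \left(- 11443301461 i + 1186353700 \sqrt{11}\right)} = \frac{7 \left(i + 242113000 \sqrt{11}\right)}{10 \left(- 11443301461 i + 1186353700 \sqrt{11}\right)}$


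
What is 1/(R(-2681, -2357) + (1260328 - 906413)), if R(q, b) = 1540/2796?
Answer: 699/247386970 ≈ 2.8255e-6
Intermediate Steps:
R(q, b) = 385/699 (R(q, b) = 1540*(1/2796) = 385/699)
1/(R(-2681, -2357) + (1260328 - 906413)) = 1/(385/699 + (1260328 - 906413)) = 1/(385/699 + 353915) = 1/(247386970/699) = 699/247386970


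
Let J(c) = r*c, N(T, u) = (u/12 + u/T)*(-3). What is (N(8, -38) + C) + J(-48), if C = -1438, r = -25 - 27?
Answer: 4327/4 ≈ 1081.8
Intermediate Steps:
r = -52
N(T, u) = -u/4 - 3*u/T (N(T, u) = (u*(1/12) + u/T)*(-3) = (u/12 + u/T)*(-3) = -u/4 - 3*u/T)
J(c) = -52*c
(N(8, -38) + C) + J(-48) = (-¼*(-38)*(12 + 8)/8 - 1438) - 52*(-48) = (-¼*(-38)*⅛*20 - 1438) + 2496 = (95/4 - 1438) + 2496 = -5657/4 + 2496 = 4327/4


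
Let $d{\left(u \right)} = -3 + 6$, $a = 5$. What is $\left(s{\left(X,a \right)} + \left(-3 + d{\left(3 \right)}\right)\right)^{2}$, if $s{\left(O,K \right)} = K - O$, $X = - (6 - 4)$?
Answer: $49$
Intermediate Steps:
$X = -2$ ($X = \left(-1\right) 2 = -2$)
$d{\left(u \right)} = 3$
$\left(s{\left(X,a \right)} + \left(-3 + d{\left(3 \right)}\right)\right)^{2} = \left(\left(5 - -2\right) + \left(-3 + 3\right)\right)^{2} = \left(\left(5 + 2\right) + 0\right)^{2} = \left(7 + 0\right)^{2} = 7^{2} = 49$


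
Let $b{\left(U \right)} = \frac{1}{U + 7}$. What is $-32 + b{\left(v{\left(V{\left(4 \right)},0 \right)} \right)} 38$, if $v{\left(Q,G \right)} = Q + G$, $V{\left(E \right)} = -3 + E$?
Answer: $- \frac{109}{4} \approx -27.25$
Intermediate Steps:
$v{\left(Q,G \right)} = G + Q$
$b{\left(U \right)} = \frac{1}{7 + U}$
$-32 + b{\left(v{\left(V{\left(4 \right)},0 \right)} \right)} 38 = -32 + \frac{1}{7 + \left(0 + \left(-3 + 4\right)\right)} 38 = -32 + \frac{1}{7 + \left(0 + 1\right)} 38 = -32 + \frac{1}{7 + 1} \cdot 38 = -32 + \frac{1}{8} \cdot 38 = -32 + \frac{19}{4} = - \frac{109}{4}$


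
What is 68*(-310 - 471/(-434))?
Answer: -4558346/217 ≈ -21006.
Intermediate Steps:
68*(-310 - 471/(-434)) = 68*(-310 - 471*(-1/434)) = 68*(-310 + 471/434) = 68*(-134069/434) = -4558346/217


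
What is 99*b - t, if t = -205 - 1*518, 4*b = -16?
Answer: 327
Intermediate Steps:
b = -4 (b = (¼)*(-16) = -4)
t = -723 (t = -205 - 518 = -723)
99*b - t = 99*(-4) - 1*(-723) = -396 + 723 = 327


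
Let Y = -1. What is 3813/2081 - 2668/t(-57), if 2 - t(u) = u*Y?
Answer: 5761823/114455 ≈ 50.341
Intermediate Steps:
t(u) = 2 + u (t(u) = 2 - u*(-1) = 2 - (-1)*u = 2 + u)
3813/2081 - 2668/t(-57) = 3813/2081 - 2668/(2 - 57) = 3813*(1/2081) - 2668/(-55) = 3813/2081 - 2668*(-1/55) = 3813/2081 + 2668/55 = 5761823/114455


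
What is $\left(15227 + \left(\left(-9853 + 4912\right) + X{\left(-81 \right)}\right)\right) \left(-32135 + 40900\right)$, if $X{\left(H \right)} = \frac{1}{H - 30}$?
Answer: $\frac{10007394925}{111} \approx 9.0157 \cdot 10^{7}$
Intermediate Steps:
$X{\left(H \right)} = \frac{1}{-30 + H}$
$\left(15227 + \left(\left(-9853 + 4912\right) + X{\left(-81 \right)}\right)\right) \left(-32135 + 40900\right) = \left(15227 + \left(\left(-9853 + 4912\right) + \frac{1}{-30 - 81}\right)\right) \left(-32135 + 40900\right) = \left(15227 - \left(4941 - \frac{1}{-111}\right)\right) 8765 = \left(15227 - \frac{548452}{111}\right) 8765 = \frac{1141745}{111} \cdot 8765 = \frac{10007394925}{111}$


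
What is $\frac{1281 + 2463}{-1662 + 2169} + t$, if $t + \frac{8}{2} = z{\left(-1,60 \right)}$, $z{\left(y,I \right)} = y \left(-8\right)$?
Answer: $\frac{148}{13} \approx 11.385$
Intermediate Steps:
$z{\left(y,I \right)} = - 8 y$
$t = 4$ ($t = -4 - -8 = -4 + 8 = 4$)
$\frac{1281 + 2463}{-1662 + 2169} + t = \frac{1281 + 2463}{-1662 + 2169} + 4 = \frac{3744}{507} + 4 = 3744 \cdot \frac{1}{507} + 4 = \frac{96}{13} + 4 = \frac{148}{13}$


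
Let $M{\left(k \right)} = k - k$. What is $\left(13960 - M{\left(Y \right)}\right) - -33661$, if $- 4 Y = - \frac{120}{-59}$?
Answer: $47621$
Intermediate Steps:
$Y = - \frac{30}{59}$ ($Y = - \frac{\left(-120\right) \frac{1}{-59}}{4} = - \frac{\left(-120\right) \left(- \frac{1}{59}\right)}{4} = \left(- \frac{1}{4}\right) \frac{120}{59} = - \frac{30}{59} \approx -0.50847$)
$M{\left(k \right)} = 0$
$\left(13960 - M{\left(Y \right)}\right) - -33661 = \left(13960 - 0\right) - -33661 = \left(13960 + 0\right) + 33661 = 13960 + 33661 = 47621$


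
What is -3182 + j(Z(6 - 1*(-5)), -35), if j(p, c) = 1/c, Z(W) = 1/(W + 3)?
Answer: -111371/35 ≈ -3182.0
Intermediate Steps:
Z(W) = 1/(3 + W)
-3182 + j(Z(6 - 1*(-5)), -35) = -3182 + 1/(-35) = -3182 - 1/35 = -111371/35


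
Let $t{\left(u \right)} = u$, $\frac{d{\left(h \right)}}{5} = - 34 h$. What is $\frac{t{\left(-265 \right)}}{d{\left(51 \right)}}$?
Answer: $\frac{53}{1734} \approx 0.030565$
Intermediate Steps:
$d{\left(h \right)} = - 170 h$ ($d{\left(h \right)} = 5 \left(- 34 h\right) = - 170 h$)
$\frac{t{\left(-265 \right)}}{d{\left(51 \right)}} = - \frac{265}{\left(-170\right) 51} = - \frac{265}{-8670} = \left(-265\right) \left(- \frac{1}{8670}\right) = \frac{53}{1734}$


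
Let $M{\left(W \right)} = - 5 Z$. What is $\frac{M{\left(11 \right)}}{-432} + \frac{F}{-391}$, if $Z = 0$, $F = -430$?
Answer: $\frac{430}{391} \approx 1.0997$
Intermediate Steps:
$M{\left(W \right)} = 0$ ($M{\left(W \right)} = \left(-5\right) 0 = 0$)
$\frac{M{\left(11 \right)}}{-432} + \frac{F}{-391} = \frac{0}{-432} - \frac{430}{-391} = 0 \left(- \frac{1}{432}\right) - - \frac{430}{391} = 0 + \frac{430}{391} = \frac{430}{391}$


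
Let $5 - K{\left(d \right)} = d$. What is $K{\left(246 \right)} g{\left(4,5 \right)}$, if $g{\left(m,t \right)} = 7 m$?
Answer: $-6748$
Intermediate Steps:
$K{\left(d \right)} = 5 - d$
$K{\left(246 \right)} g{\left(4,5 \right)} = \left(5 - 246\right) 7 \cdot 4 = \left(5 - 246\right) 28 = \left(-241\right) 28 = -6748$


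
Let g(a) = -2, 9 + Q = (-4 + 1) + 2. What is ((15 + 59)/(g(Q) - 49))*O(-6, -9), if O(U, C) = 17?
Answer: -74/3 ≈ -24.667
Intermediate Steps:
Q = -10 (Q = -9 + ((-4 + 1) + 2) = -9 + (-3 + 2) = -9 - 1 = -10)
((15 + 59)/(g(Q) - 49))*O(-6, -9) = ((15 + 59)/(-2 - 49))*17 = (74/(-51))*17 = (74*(-1/51))*17 = -74/51*17 = -74/3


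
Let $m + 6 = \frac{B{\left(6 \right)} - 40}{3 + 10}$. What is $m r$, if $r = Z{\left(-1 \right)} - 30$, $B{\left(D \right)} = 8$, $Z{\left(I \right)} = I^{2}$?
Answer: $\frac{3190}{13} \approx 245.38$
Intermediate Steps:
$m = - \frac{110}{13}$ ($m = -6 + \frac{8 - 40}{3 + 10} = -6 - \frac{32}{13} = - \frac{110}{13} \approx -8.4615$)
$r = -29$ ($r = \left(-1\right)^{2} - 30 = 1 - 30 = -29$)
$m r = \left(- \frac{110}{13}\right) \left(-29\right) = \frac{3190}{13}$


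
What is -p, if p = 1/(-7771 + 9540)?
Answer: -1/1769 ≈ -0.00056529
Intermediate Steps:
p = 1/1769 ≈ 0.00056529
-p = -1*1/1769 = -1/1769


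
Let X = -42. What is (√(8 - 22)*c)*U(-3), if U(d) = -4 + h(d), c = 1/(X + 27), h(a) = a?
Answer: 7*I*√14/15 ≈ 1.7461*I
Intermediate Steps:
c = -1/15 (c = 1/(-42 + 27) = 1/(-15) = -1/15 ≈ -0.066667)
U(d) = -4 + d
(√(8 - 22)*c)*U(-3) = (√(8 - 22)*(-1/15))*(-4 - 3) = (√(-14)*(-1/15))*(-7) = ((I*√14)*(-1/15))*(-7) = -I*√14/15*(-7) = 7*I*√14/15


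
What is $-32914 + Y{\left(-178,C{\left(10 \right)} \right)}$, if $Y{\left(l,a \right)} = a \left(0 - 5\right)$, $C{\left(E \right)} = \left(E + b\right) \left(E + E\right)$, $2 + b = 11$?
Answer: $-34814$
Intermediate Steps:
$b = 9$ ($b = -2 + 11 = 9$)
$C{\left(E \right)} = 2 E \left(9 + E\right)$ ($C{\left(E \right)} = \left(E + 9\right) \left(E + E\right) = \left(9 + E\right) 2 E = 2 E \left(9 + E\right)$)
$Y{\left(l,a \right)} = - 5 a$ ($Y{\left(l,a \right)} = a \left(-5\right) = - 5 a$)
$-32914 + Y{\left(-178,C{\left(10 \right)} \right)} = -32914 - 5 \cdot 2 \cdot 10 \left(9 + 10\right) = -32914 - 5 \cdot 2 \cdot 10 \cdot 19 = -32914 - 1900 = -34814$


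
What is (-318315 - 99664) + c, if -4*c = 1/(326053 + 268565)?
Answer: -994151348089/2378472 ≈ -4.1798e+5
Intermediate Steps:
c = -1/2378472 (c = -1/(4*(326053 + 268565)) = -1/4/594618 = -1/4*1/594618 = -1/2378472 ≈ -4.2044e-7)
(-318315 - 99664) + c = (-318315 - 99664) - 1/2378472 = -417979 - 1/2378472 = -994151348089/2378472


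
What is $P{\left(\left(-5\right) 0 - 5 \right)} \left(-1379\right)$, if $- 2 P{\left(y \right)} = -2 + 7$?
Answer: $\frac{6895}{2} \approx 3447.5$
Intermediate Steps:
$P{\left(y \right)} = - \frac{5}{2}$ ($P{\left(y \right)} = - \frac{-2 + 7}{2} = \left(- \frac{1}{2}\right) 5 = - \frac{5}{2}$)
$P{\left(\left(-5\right) 0 - 5 \right)} \left(-1379\right) = \left(- \frac{5}{2}\right) \left(-1379\right) = \frac{6895}{2}$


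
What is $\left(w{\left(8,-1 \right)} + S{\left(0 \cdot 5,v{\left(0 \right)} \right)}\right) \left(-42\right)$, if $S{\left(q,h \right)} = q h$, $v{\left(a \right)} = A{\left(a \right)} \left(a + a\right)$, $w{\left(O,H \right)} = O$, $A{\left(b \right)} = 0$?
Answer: $-336$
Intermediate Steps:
$v{\left(a \right)} = 0$ ($v{\left(a \right)} = 0 \left(a + a\right) = 0 \cdot 2 a = 0$)
$S{\left(q,h \right)} = h q$
$\left(w{\left(8,-1 \right)} + S{\left(0 \cdot 5,v{\left(0 \right)} \right)}\right) \left(-42\right) = \left(8 + 0 \cdot 0 \cdot 5\right) \left(-42\right) = \left(8 + 0 \cdot 0\right) \left(-42\right) = \left(8 + 0\right) \left(-42\right) = 8 \left(-42\right) = -336$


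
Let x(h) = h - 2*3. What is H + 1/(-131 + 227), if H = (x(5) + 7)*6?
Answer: 3457/96 ≈ 36.010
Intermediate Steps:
x(h) = -6 + h (x(h) = h - 6 = -6 + h)
H = 36 (H = ((-6 + 5) + 7)*6 = (-1 + 7)*6 = 6*6 = 36)
H + 1/(-131 + 227) = 36 + 1/(-131 + 227) = 36 + 1/96 = 3457/96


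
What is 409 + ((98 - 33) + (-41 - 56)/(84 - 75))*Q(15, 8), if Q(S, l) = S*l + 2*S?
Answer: 25627/3 ≈ 8542.3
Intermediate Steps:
Q(S, l) = 2*S + S*l
409 + ((98 - 33) + (-41 - 56)/(84 - 75))*Q(15, 8) = 409 + ((98 - 33) + (-41 - 56)/(84 - 75))*(15*(2 + 8)) = 409 + (65 - 97/9)*(15*10) = 409 + (65 - 97*1/9)*150 = 409 + (65 - 97/9)*150 = 409 + (488/9)*150 = 409 + 24400/3 = 25627/3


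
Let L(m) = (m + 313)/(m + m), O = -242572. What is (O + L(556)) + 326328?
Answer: 93137541/1112 ≈ 83757.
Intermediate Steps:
L(m) = (313 + m)/(2*m) (L(m) = (313 + m)/((2*m)) = (313 + m)*(1/(2*m)) = (313 + m)/(2*m))
(O + L(556)) + 326328 = (-242572 + (1/2)*(313 + 556)/556) + 326328 = (-242572 + (1/2)*(1/556)*869) + 326328 = (-242572 + 869/1112) + 326328 = -269739195/1112 + 326328 = 93137541/1112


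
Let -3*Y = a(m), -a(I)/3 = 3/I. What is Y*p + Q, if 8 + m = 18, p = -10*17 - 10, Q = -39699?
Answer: -39753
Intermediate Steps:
p = -180 (p = -170 - 10 = -180)
m = 10 (m = -8 + 18 = 10)
a(I) = -9/I
Y = 3/10 (Y = -(-3)/10 = -⅓*(-9/10) = 3/10 ≈ 0.30000)
Y*p + Q = (3/10)*(-180) - 39699 = -54 - 39699 = -39753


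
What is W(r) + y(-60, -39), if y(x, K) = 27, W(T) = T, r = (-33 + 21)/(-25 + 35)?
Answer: 129/5 ≈ 25.800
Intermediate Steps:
r = -6/5 (r = -12/10 = -12*⅒ = -6/5 ≈ -1.2000)
W(r) + y(-60, -39) = -6/5 + 27 = 129/5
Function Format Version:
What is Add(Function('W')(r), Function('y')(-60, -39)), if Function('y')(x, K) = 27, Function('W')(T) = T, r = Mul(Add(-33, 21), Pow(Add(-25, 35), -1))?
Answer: Rational(129, 5) ≈ 25.800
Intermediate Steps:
r = Rational(-6, 5) (r = Mul(-12, Pow(10, -1)) = Mul(-12, Rational(1, 10)) = Rational(-6, 5) ≈ -1.2000)
Add(Function('W')(r), Function('y')(-60, -39)) = Add(Rational(-6, 5), 27) = Rational(129, 5)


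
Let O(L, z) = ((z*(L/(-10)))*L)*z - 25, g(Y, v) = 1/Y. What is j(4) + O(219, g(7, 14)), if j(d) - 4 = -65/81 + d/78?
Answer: -61725893/515970 ≈ -119.63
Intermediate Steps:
O(L, z) = -25 - L**2*z**2/10 (O(L, z) = ((z*(L*(-1/10)))*L)*z - 25 = ((z*(-L/10))*L)*z - 25 = ((-L*z/10)*L)*z - 25 = (-z*L**2/10)*z - 25 = -L**2*z**2/10 - 25 = -25 - L**2*z**2/10)
j(d) = 259/81 + d/78 (j(d) = 4 + (-65/81 + d/78) = 259/81 + d/78)
j(4) + O(219, g(7, 14)) = (259/81 + (1/78)*4) + (-25 - 1/10*219**2*(1/7)**2) = (259/81 + 2/39) + (-25 - 1/10*47961*(1/7)**2) = 3421/1053 + (-25 - 1/10*47961*1/49) = 3421/1053 + (-25 - 47961/490) = 3421/1053 - 60211/490 = -61725893/515970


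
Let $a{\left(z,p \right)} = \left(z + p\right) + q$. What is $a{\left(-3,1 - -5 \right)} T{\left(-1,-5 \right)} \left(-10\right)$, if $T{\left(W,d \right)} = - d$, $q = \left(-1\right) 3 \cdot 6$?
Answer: $750$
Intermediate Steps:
$q = -18$ ($q = \left(-3\right) 6 = -18$)
$a{\left(z,p \right)} = -18 + p + z$ ($a{\left(z,p \right)} = \left(z + p\right) - 18 = \left(p + z\right) - 18 = -18 + p + z$)
$a{\left(-3,1 - -5 \right)} T{\left(-1,-5 \right)} \left(-10\right) = \left(-18 + \left(1 - -5\right) - 3\right) \left(\left(-1\right) \left(-5\right)\right) \left(-10\right) = \left(-18 + \left(1 + 5\right) - 3\right) 5 \left(-10\right) = \left(-18 + 6 - 3\right) 5 \left(-10\right) = \left(-15\right) 5 \left(-10\right) = \left(-75\right) \left(-10\right) = 750$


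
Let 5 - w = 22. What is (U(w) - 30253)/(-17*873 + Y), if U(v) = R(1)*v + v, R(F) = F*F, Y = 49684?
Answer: -30287/34843 ≈ -0.86924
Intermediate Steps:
w = -17 (w = 5 - 1*22 = 5 - 22 = -17)
R(F) = F²
U(v) = 2*v (U(v) = 1²*v + v = 1*v + v = v + v = 2*v)
(U(w) - 30253)/(-17*873 + Y) = (2*(-17) - 30253)/(-17*873 + 49684) = (-34 - 30253)/(-14841 + 49684) = -30287/34843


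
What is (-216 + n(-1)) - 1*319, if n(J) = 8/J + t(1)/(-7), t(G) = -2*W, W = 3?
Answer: -3795/7 ≈ -542.14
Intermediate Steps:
t(G) = -6 (t(G) = -2*3 = -6)
n(J) = 6/7 + 8/J (n(J) = 8/J - 6/(-7) = 8/J - 6*(-⅐) = 8/J + 6/7 = 6/7 + 8/J)
(-216 + n(-1)) - 1*319 = (-216 + (6/7 + 8/(-1))) - 1*319 = (-216 + (6/7 + 8*(-1))) - 319 = (-216 + (6/7 - 8)) - 319 = (-216 - 50/7) - 319 = -1562/7 - 319 = -3795/7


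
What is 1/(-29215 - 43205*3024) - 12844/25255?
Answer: -112512454591/221231860416 ≈ -0.50857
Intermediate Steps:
1/(-29215 - 43205*3024) - 12844/25255 = (1/3024)/(-72420) - 12844*1/25255 = -1/72420*1/3024 - 12844/25255 = -1/218998080 - 12844/25255 = -112512454591/221231860416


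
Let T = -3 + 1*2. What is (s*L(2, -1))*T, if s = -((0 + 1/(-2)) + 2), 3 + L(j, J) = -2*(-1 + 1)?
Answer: -9/2 ≈ -4.5000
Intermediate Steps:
L(j, J) = -3 (L(j, J) = -3 - 2*(-1 + 1) = -3 - 2*0 = -3 + 0 = -3)
T = -1 (T = -3 + 2 = -1)
s = -3/2 (s = -((0 - ½) + 2) = -(-½ + 2) = -1*3/2 = -3/2 ≈ -1.5000)
(s*L(2, -1))*T = -3/2*(-3)*(-1) = (9/2)*(-1) = -9/2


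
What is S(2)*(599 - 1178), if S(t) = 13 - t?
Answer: -6369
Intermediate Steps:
S(2)*(599 - 1178) = (13 - 1*2)*(599 - 1178) = (13 - 2)*(-579) = 11*(-579) = -6369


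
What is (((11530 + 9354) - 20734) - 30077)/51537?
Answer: -29927/51537 ≈ -0.58069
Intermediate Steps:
(((11530 + 9354) - 20734) - 30077)/51537 = ((20884 - 20734) - 30077)*(1/51537) = (150 - 30077)*(1/51537) = -29927*1/51537 = -29927/51537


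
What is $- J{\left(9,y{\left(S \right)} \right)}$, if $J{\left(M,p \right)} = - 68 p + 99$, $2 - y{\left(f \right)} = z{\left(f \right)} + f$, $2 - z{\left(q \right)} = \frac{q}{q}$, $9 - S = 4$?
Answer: $-371$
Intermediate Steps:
$S = 5$ ($S = 9 - 4 = 5$)
$z{\left(q \right)} = 1$ ($z{\left(q \right)} = 2 - \frac{q}{q} = 2 - 1 = 1$)
$y{\left(f \right)} = 1 - f$ ($y{\left(f \right)} = 2 - \left(1 + f\right) = 1 - f$)
$J{\left(M,p \right)} = 99 - 68 p$
$- J{\left(9,y{\left(S \right)} \right)} = - (99 - 68 \left(1 - 5\right)) = - (99 - -272) = - (99 + 272) = \left(-1\right) 371 = -371$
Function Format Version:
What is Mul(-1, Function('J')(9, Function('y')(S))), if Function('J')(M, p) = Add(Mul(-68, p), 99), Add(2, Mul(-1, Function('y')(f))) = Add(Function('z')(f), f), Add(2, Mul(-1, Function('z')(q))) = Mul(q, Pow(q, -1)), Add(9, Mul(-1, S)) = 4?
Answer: -371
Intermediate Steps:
S = 5 (S = Add(9, Mul(-1, 4)) = Add(9, -4) = 5)
Function('z')(q) = 1 (Function('z')(q) = Add(2, Mul(-1, Mul(q, Pow(q, -1)))) = Add(2, Mul(-1, 1)) = Add(2, -1) = 1)
Function('y')(f) = Add(1, Mul(-1, f)) (Function('y')(f) = Add(2, Mul(-1, Add(1, f))) = Add(2, Add(-1, Mul(-1, f))) = Add(1, Mul(-1, f)))
Function('J')(M, p) = Add(99, Mul(-68, p))
Mul(-1, Function('J')(9, Function('y')(S))) = Mul(-1, Add(99, Mul(-68, Add(1, Mul(-1, 5))))) = Mul(-1, Add(99, Mul(-68, Add(1, -5)))) = Mul(-1, Add(99, Mul(-68, -4))) = Mul(-1, Add(99, 272)) = Mul(-1, 371) = -371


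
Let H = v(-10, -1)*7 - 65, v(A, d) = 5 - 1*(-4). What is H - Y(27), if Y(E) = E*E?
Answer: -731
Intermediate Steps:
v(A, d) = 9 (v(A, d) = 5 + 4 = 9)
Y(E) = E**2
H = -2 (H = 9*7 - 65 = 63 - 65 = -2)
H - Y(27) = -2 - 1*27**2 = -2 - 1*729 = -2 - 729 = -731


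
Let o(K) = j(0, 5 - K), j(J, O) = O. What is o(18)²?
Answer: 169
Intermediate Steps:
o(K) = 5 - K
o(18)² = (5 - 1*18)² = (5 - 18)² = (-13)² = 169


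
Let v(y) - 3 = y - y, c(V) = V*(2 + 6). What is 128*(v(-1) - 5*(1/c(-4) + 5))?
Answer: -2796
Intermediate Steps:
c(V) = 8*V (c(V) = V*8 = 8*V)
v(y) = 3 (v(y) = 3 + (y - y) = 3 + 0 = 3)
128*(v(-1) - 5*(1/c(-4) + 5)) = 128*(3 - 5*(1/(8*(-4)) + 5)) = 128*(3 - 5*(1/(-32) + 5)) = 128*(3 - 5*(-1/32 + 5)) = 128*(3 - 5*159/32) = 128*(3 - 795/32) = 128*(-699/32) = -2796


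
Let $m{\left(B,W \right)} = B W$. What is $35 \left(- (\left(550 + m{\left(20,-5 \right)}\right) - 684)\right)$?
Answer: $8190$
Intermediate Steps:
$35 \left(- (\left(550 + m{\left(20,-5 \right)}\right) - 684)\right) = 35 \left(- (\left(550 + 20 \left(-5\right)\right) - 684)\right) = 35 \left(- (\left(550 - 100\right) - 684)\right) = 35 \left(- (450 - 684)\right) = 35 \left(\left(-1\right) \left(-234\right)\right) = 35 \cdot 234 = 8190$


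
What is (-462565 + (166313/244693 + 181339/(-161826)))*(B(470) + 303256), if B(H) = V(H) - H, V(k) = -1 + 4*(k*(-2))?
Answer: -1825699396559473493325/13199229806 ≈ -1.3832e+11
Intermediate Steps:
V(k) = -1 - 8*k (V(k) = -1 + 4*(-2*k) = -1 - 8*k)
B(H) = -1 - 9*H (B(H) = (-1 - 8*H) - H = -1 - 9*H)
(-462565 + (166313/244693 + 181339/(-161826)))*(B(470) + 303256) = (-462565 + (166313/244693 + 181339/(-161826)))*((-1 - 9*470) + 303256) = (-462565 + (166313*(1/244693) + 181339*(-1/161826)))*((-1 - 4230) + 303256) = (-462565 + (166313/244693 - 181339/161826))*(-4231 + 303256) = (-462565 - 17458616389/39597689418)*299025 = -18316522664253559/39597689418*299025 = -1825699396559473493325/13199229806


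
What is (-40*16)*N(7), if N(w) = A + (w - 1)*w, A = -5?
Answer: -23680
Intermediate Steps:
N(w) = -5 + w*(-1 + w) (N(w) = -5 + (w - 1)*w = -5 + (-1 + w)*w = -5 + w*(-1 + w))
(-40*16)*N(7) = (-40*16)*(-5 + 7² - 1*7) = -640*(-5 + 49 - 7) = -640*37 = -23680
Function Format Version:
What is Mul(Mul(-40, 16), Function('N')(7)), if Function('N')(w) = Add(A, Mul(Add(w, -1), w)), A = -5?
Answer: -23680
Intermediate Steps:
Function('N')(w) = Add(-5, Mul(w, Add(-1, w))) (Function('N')(w) = Add(-5, Mul(Add(w, -1), w)) = Add(-5, Mul(Add(-1, w), w)) = Add(-5, Mul(w, Add(-1, w))))
Mul(Mul(-40, 16), Function('N')(7)) = Mul(Mul(-40, 16), Add(-5, Pow(7, 2), Mul(-1, 7))) = Mul(-640, Add(-5, 49, -7)) = Mul(-640, 37) = -23680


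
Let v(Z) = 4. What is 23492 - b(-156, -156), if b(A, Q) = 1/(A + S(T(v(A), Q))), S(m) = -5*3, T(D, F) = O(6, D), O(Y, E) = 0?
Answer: 4017133/171 ≈ 23492.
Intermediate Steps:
T(D, F) = 0
S(m) = -15
b(A, Q) = 1/(-15 + A) (b(A, Q) = 1/(A - 15) = 1/(-15 + A))
23492 - b(-156, -156) = 23492 - 1/(-15 - 156) = 23492 - 1/(-171) = 23492 - 1*(-1/171) = 23492 + 1/171 = 4017133/171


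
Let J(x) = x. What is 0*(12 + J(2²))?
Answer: 0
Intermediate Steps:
0*(12 + J(2²)) = 0*(12 + 2²) = 0*(12 + 4) = 0*16 = 0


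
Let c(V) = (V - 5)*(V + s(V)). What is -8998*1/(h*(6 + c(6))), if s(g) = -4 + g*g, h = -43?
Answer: 409/86 ≈ 4.7558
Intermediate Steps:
s(g) = -4 + g**2
c(V) = (-5 + V)*(-4 + V + V**2) (c(V) = (V - 5)*(V + (-4 + V**2)) = (-5 + V)*(-4 + V + V**2))
-8998*1/(h*(6 + c(6))) = -8998*(-1/(43*(6 + (20 + 6**3 - 9*6 - 4*6**2)))) = -8998*(-1/(43*(6 + (20 + 216 - 54 - 4*36)))) = -8998*(-1/(43*(6 + (20 + 216 - 54 - 144)))) = -8998*(-1/(43*(6 + 38))) = -8998/((-43*44)) = -8998/(-1892) = -8998*(-1/1892) = 409/86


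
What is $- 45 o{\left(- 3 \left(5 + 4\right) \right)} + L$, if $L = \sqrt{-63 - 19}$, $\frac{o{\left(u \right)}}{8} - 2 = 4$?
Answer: $-2160 + i \sqrt{82} \approx -2160.0 + 9.0554 i$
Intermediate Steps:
$o{\left(u \right)} = 48$ ($o{\left(u \right)} = 16 + 8 \cdot 4 = 16 + 32 = 48$)
$L = i \sqrt{82}$ ($L = \sqrt{-82} = i \sqrt{82} \approx 9.0554 i$)
$- 45 o{\left(- 3 \left(5 + 4\right) \right)} + L = \left(-45\right) 48 + i \sqrt{82} = -2160 + i \sqrt{82}$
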